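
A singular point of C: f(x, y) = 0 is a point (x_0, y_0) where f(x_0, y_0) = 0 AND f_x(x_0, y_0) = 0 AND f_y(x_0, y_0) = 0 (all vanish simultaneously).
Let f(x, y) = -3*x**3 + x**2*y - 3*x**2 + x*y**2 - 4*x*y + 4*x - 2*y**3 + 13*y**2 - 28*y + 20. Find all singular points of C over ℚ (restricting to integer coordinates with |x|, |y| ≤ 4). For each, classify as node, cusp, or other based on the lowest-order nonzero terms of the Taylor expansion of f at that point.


Singular points: {(0, 2)}; classification: node.

Compute partial derivatives:
  f_x = -9*x**2 + 2*x*y - 6*x + y**2 - 4*y + 4.
  f_y = x**2 + 2*x*y - 4*x - 6*y**2 + 26*y - 28.
Scan x_0 ∈ {−4, ..., 4}. For each x_0, f_y(x_0, y) is a polynomial in y; find its integer roots y ∈ {−4, ..., 4}, then test f_x and f at those candidates.
  x = -4: f_y(-4, y) = -6*y**2 + 18*y + 4; no integer root y with |y| ≤ 4.
  x = -3: f_y(-3, y) = -6*y**2 + 20*y - 7; no integer root y with |y| ≤ 4.
  x = -2: f_y(-2, y) = -6*y**2 + 22*y - 16; vanishes at y ∈ {1}. (-2, 1): f_x = -27 ≠ 0.
  x = -1: f_y(-1, y) = -6*y**2 + 24*y - 23; no integer root y with |y| ≤ 4.
  x = 0: f_y(0, y) = -6*y**2 + 26*y - 28; vanishes at y ∈ {2}. (0, 2): f_x = 0, f = 0 — SINGULAR.
  x = 1: f_y(1, y) = -6*y**2 + 28*y - 31; no integer root y with |y| ≤ 4.
  x = 2: f_y(2, y) = -6*y**2 + 30*y - 32; no integer root y with |y| ≤ 4.
  x = 3: f_y(3, y) = -6*y**2 + 32*y - 31; no integer root y with |y| ≤ 4.
  x = 4: f_y(4, y) = -6*y**2 + 34*y - 28; vanishes at y ∈ {1}. (4, 1): f_x = -159 ≠ 0.
Only singular point on the grid: (0, 2).
Classify: substitute x = 0 + u, y = 2 + v and expand: f = -3*u**3 + u**2*v - u**2 + u*v**2 - 2*v**3 + v**2.
No constant or linear terms (consistent with a singular point). Quadratic part: -u**2 + v**2. Cubic part: -3*u**3 + u**2*v + u*v**2 - 2*v**3.
The quadratic part v**2 - u**2 = (v − u)(v + u) splits into two distinct linear factors, so there are two distinct tangent lines y − 2 = ±(x − 0) — this is a node (ordinary double point).
Classification: node.


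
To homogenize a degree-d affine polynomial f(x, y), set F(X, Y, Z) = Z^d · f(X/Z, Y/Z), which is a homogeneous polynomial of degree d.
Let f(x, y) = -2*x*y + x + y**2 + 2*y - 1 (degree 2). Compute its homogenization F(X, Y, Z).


F(X, Y, Z) = -2*X*Y + X*Z + Y**2 + 2*Y*Z - Z**2

deg(f) = 2.
Substitute x = X/Z, y = Y/Z into f, then multiply by Z^2.
  monomial -2·x^1·y^1 ↦ -2·X^1·Y^1·Z^0.
  monomial 1·x^1·y^0 ↦ 1·X^1·Y^0·Z^1.
  monomial 1·x^0·y^2 ↦ 1·X^0·Y^2·Z^0.
  monomial 2·x^0·y^1 ↦ 2·X^0·Y^1·Z^1.
  monomial -1·x^0·y^0 ↦ -1·X^0·Y^0·Z^2.
Collecting: F(X, Y, Z) = -2*X*Y + X*Z + Y**2 + 2*Y*Z - Z**2.


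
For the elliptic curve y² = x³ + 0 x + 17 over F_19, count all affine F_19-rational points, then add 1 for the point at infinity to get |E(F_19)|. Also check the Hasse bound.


Affine points = {(0, 6), (0, 13), (2, 5), (2, 14), (3, 5), (3, 14), (4, 9), (4, 10), (5, 3), (5, 16), (6, 9), (6, 10), (8, 4), (8, 15), (9, 9), (9, 10), (12, 4), (12, 15), (14, 5), (14, 14), (16, 3), (16, 16), (17, 3), (17, 16), (18, 4), (18, 15)}; affine count = 26; |E(F_19)| = 27.

Discriminant check: Δ ∝ 4a³ + 27b² = 4·0³ + 27·17² = 4·0 + 27·289 ≡ 13 (mod 19). Nonzero ⇒ E is nonsingular.
For each x ∈ F_19, compute rhs = x³ + 0·x + 17 mod 19, then count y ∈ F_19 with y² ≡ rhs.
  x = 0: rhs = 17, matching y values: 6, 13 (2 points).
  x = 1: rhs = 18, matching y values: none (0 points).
  x = 2: rhs = 6, matching y values: 5, 14 (2 points).
  x = 3: rhs = 6, matching y values: 5, 14 (2 points).
  x = 4: rhs = 5, matching y values: 9, 10 (2 points).
  x = 5: rhs = 9, matching y values: 3, 16 (2 points).
  x = 6: rhs = 5, matching y values: 9, 10 (2 points).
  x = 7: rhs = 18, matching y values: none (0 points).
  x = 8: rhs = 16, matching y values: 4, 15 (2 points).
  x = 9: rhs = 5, matching y values: 9, 10 (2 points).
  x = 10: rhs = 10, matching y values: none (0 points).
  x = 11: rhs = 18, matching y values: none (0 points).
  x = 12: rhs = 16, matching y values: 4, 15 (2 points).
  x = 13: rhs = 10, matching y values: none (0 points).
  x = 14: rhs = 6, matching y values: 5, 14 (2 points).
  x = 15: rhs = 10, matching y values: none (0 points).
  x = 16: rhs = 9, matching y values: 3, 16 (2 points).
  x = 17: rhs = 9, matching y values: 3, 16 (2 points).
  x = 18: rhs = 16, matching y values: 4, 15 (2 points).
Total affine count: 26.
Full point count |E(F_19)| = 26 + 1 = 27.
Hasse bound: |27 − (19+1)| = |7| = 7 ≤ 2√19 ≈ 8.7178 ✓.


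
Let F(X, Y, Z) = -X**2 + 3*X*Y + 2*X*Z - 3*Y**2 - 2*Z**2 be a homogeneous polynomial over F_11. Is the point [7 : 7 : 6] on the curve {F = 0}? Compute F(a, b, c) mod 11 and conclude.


F(7,7,6) ≡ 7 (mod 11); P is NOT on the curve.

Evaluate F(7, 7, 6) term-by-term (mod 11).
  -X**2 ↦ -1·49·1·1 = -49
  3*X*Y ↦ 3·7·7·1 = 147
  2*X*Z ↦ 2·7·1·6 = 84
  -3*Y**2 ↦ -3·1·49·1 = -147
  -2*Z**2 ↦ -2·1·1·36 = -72
Sum: F(7, 7, 6) = (-49) + (147) + (84) + (-147) + (-72) = -37.
Reducing mod 11: -37 ≡ 7 (mod 11).
Since F(a, b, c) ≡ 7 ≠ 0 (mod 11), P does NOT lie on the curve.


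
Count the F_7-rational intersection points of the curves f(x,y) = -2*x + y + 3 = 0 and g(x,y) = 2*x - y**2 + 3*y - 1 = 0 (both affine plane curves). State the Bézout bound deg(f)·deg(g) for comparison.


Common zeros: ∅; count = 0; Bézout bound = 2.

deg(f) = 1, deg(g) = 2, so Bézout bound = 2.
Scan x ∈ F_7. For each x, list the y ∈ F_7 with f(x, y) ≡ 0 and those with g(x, y) ≡ 0 (mod 7); the common zeros in that column are the intersection.
  x = 0: f ≡ 0 at y ∈ {4}; g ≡ 0 at y ∈ ∅; common: ∅.
  x = 1: f ≡ 0 at y ∈ {6}; g ≡ 0 at y ∈ ∅; common: ∅.
  x = 2: f ≡ 0 at y ∈ {1}; g ≡ 0 at y ∈ {5}; common: ∅.
  x = 3: f ≡ 0 at y ∈ {3}; g ≡ 0 at y ∈ {1, 2}; common: ∅.
  x = 4: f ≡ 0 at y ∈ {5}; g ≡ 0 at y ∈ {0, 3}; common: ∅.
  x = 5: f ≡ 0 at y ∈ {0}; g ≡ 0 at y ∈ ∅; common: ∅.
  x = 6: f ≡ 0 at y ∈ {2}; g ≡ 0 at y ∈ {4, 6}; common: ∅.
Collecting: common zeros = ∅, so the count is 0.
Comparison with the Bézout bound: 0 ≤ 2 = deg(f)·deg(g), as expected for curves with no common component (the affine F_7-count falls short of the bound because intersections may lie at infinity, over extension fields, or carry multiplicity).


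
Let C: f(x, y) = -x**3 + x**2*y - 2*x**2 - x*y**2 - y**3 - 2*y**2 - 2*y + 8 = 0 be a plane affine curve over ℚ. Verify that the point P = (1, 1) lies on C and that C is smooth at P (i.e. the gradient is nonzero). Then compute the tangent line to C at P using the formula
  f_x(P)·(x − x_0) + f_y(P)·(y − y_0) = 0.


Tangent line at P: -6*x - 10*y + 16 = 0.

Step 1: f(1, 1) = 0, so P lies on C.
Step 2: partial derivatives
  f_x(x, y) = -3*x**2 + 2*x*y - 4*x - y**2, f_y(x, y) = x**2 - 2*x*y - 3*y**2 - 4*y - 2.
  f_x(P) = -6, f_y(P) = -10 (gradient nonzero, so P is smooth).
Step 3: tangent line at P: -6·(x − 1) + -10·(y − 1) = 0.
Expanding: -6*x - 10*y + 16 = 0.


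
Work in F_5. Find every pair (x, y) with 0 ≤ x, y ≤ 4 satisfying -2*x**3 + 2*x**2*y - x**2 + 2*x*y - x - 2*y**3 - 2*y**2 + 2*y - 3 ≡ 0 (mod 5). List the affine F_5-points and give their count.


Affine F_5-points: {(0, 1), (0, 4), (1, 1), (2, 0), (2, 1), (2, 3), (3, 4)}; count = 7.

For each of the 25 pairs (x, y) ∈ F_5², evaluate f(x, y) mod 5. Record the zeros.
  x = 0: [0↦2, 1↦0, 2↦2, 3↦1, 4↦0]  zeros at y ∈ {1, 4}
  x = 1: [0↦3, 1↦0, 2↦1, 3↦4, 4↦2]  zeros at y ∈ {1}
  x = 2: [0↦0, 1↦0, 2↦4, 3↦0, 4↦1]  zeros at y ∈ {0, 1, 3}
  x = 3: [0↦1, 1↦3, 2↦4, 3↦2, 4↦0]  zeros at y ∈ {4}
  x = 4: [0↦4, 1↦2, 2↦4, 3↦3, 4↦2]  zeros at y ∈ ∅
Collecting zeros: affine points = {(0, 1), (0, 4), (1, 1), (2, 0), (2, 1), (2, 3), (3, 4)}.
Total count |C(F_5)_aff| = 7.


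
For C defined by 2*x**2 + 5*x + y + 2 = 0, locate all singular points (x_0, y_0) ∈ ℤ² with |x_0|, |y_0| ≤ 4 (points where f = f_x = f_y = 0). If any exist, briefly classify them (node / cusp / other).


No singular points in the scanned grid; C is smooth there.

Compute partial derivatives:
  f_x = 4*x + 5.
  f_y = 1.
f_y = 1 is a nonzero constant, so f_y never vanishes: no point (x, y) can satisfy f = f_x = f_y = 0. In particular no (x, y) ∈ {−4, ..., 4}² is singular; the curve is smooth.


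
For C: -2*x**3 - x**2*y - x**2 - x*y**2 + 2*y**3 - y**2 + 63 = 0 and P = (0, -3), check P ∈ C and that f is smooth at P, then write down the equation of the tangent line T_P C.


Tangent line at P: -9*x + 60*y + 180 = 0.

Step 1: f(0, -3) = 0, so P lies on C.
Step 2: partial derivatives
  f_x(x, y) = -6*x**2 - 2*x*y - 2*x - y**2, f_y(x, y) = -x**2 - 2*x*y + 6*y**2 - 2*y.
  f_x(P) = -9, f_y(P) = 60 (gradient nonzero, so P is smooth).
Step 3: tangent line at P: -9·(x − 0) + 60·(y − -3) = 0.
Expanding: -9*x + 60*y + 180 = 0.


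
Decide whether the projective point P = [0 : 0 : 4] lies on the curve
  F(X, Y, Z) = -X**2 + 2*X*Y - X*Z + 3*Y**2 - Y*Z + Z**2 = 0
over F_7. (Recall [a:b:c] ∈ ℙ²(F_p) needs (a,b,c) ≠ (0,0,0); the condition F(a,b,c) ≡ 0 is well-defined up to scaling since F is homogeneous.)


F(0,0,4) ≡ 2 (mod 7); P is NOT on the curve.

Evaluate F(0, 0, 4) term-by-term (mod 7).
  -X**2 ↦ -1·0·1·1 = 0
  2*X*Y ↦ 2·0·0·1 = 0
  -X*Z ↦ -1·0·1·4 = 0
  3*Y**2 ↦ 3·1·0·1 = 0
  -Y*Z ↦ -1·1·0·4 = 0
  Z**2 ↦ 1·1·1·16 = 16
Sum: F(0, 0, 4) = (0) + (0) + (0) + (0) + (0) + (16) = 16.
Reducing mod 7: 16 ≡ 2 (mod 7).
Since F(a, b, c) ≡ 2 ≠ 0 (mod 7), P does NOT lie on the curve.


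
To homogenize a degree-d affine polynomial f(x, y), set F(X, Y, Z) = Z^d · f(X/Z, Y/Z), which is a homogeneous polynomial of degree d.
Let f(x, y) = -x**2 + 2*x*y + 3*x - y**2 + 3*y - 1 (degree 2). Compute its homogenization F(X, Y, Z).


F(X, Y, Z) = -X**2 + 2*X*Y + 3*X*Z - Y**2 + 3*Y*Z - Z**2

deg(f) = 2.
Substitute x = X/Z, y = Y/Z into f, then multiply by Z^2.
  monomial -1·x^2·y^0 ↦ -1·X^2·Y^0·Z^0.
  monomial 2·x^1·y^1 ↦ 2·X^1·Y^1·Z^0.
  monomial 3·x^1·y^0 ↦ 3·X^1·Y^0·Z^1.
  monomial -1·x^0·y^2 ↦ -1·X^0·Y^2·Z^0.
  monomial 3·x^0·y^1 ↦ 3·X^0·Y^1·Z^1.
  monomial -1·x^0·y^0 ↦ -1·X^0·Y^0·Z^2.
Collecting: F(X, Y, Z) = -X**2 + 2*X*Y + 3*X*Z - Y**2 + 3*Y*Z - Z**2.


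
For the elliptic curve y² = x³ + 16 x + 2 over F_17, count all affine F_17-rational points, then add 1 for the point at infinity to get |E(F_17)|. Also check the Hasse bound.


Affine points = {(0, 6), (0, 11), (1, 6), (1, 11), (2, 5), (2, 12), (3, 3), (3, 14), (6, 5), (6, 12), (7, 7), (7, 10), (8, 8), (8, 9), (9, 5), (9, 12), (11, 8), (11, 9), (12, 1), (12, 16), (15, 8), (15, 9), (16, 6), (16, 11)}; affine count = 24; |E(F_17)| = 25.

Discriminant check: Δ ∝ 4a³ + 27b² = 4·16³ + 27·2² = 4·4096 + 27·4 ≡ 2 (mod 17). Nonzero ⇒ E is nonsingular.
For each x ∈ F_17, compute rhs = x³ + 16·x + 2 mod 17, then count y ∈ F_17 with y² ≡ rhs.
  x = 0: rhs = 2, matching y values: 6, 11 (2 points).
  x = 1: rhs = 2, matching y values: 6, 11 (2 points).
  x = 2: rhs = 8, matching y values: 5, 12 (2 points).
  x = 3: rhs = 9, matching y values: 3, 14 (2 points).
  x = 4: rhs = 11, matching y values: none (0 points).
  x = 5: rhs = 3, matching y values: none (0 points).
  x = 6: rhs = 8, matching y values: 5, 12 (2 points).
  x = 7: rhs = 15, matching y values: 7, 10 (2 points).
  x = 8: rhs = 13, matching y values: 8, 9 (2 points).
  x = 9: rhs = 8, matching y values: 5, 12 (2 points).
  x = 10: rhs = 6, matching y values: none (0 points).
  x = 11: rhs = 13, matching y values: 8, 9 (2 points).
  x = 12: rhs = 1, matching y values: 1, 16 (2 points).
  x = 13: rhs = 10, matching y values: none (0 points).
  x = 14: rhs = 12, matching y values: none (0 points).
  x = 15: rhs = 13, matching y values: 8, 9 (2 points).
  x = 16: rhs = 2, matching y values: 6, 11 (2 points).
Total affine count: 24.
Full point count |E(F_17)| = 24 + 1 = 25.
Hasse bound: |25 − (17+1)| = |7| = 7 ≤ 2√17 ≈ 8.2462 ✓.


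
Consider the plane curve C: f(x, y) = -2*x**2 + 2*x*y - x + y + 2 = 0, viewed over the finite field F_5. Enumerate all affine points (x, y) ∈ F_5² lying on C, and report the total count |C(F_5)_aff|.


Affine F_5-points: {(0, 3), (1, 2), (3, 2), (4, 1)}; count = 4.

For each of the 25 pairs (x, y) ∈ F_5², evaluate f(x, y) mod 5. Record the zeros.
  x = 0: [0↦2, 1↦3, 2↦4, 3↦0, 4↦1]  zeros at y ∈ {3}
  x = 1: [0↦4, 1↦2, 2↦0, 3↦3, 4↦1]  zeros at y ∈ {2}
  x = 2: [0↦2, 1↦2, 2↦2, 3↦2, 4↦2]  zeros at y ∈ ∅
  x = 3: [0↦1, 1↦3, 2↦0, 3↦2, 4↦4]  zeros at y ∈ {2}
  x = 4: [0↦1, 1↦0, 2↦4, 3↦3, 4↦2]  zeros at y ∈ {1}
Collecting zeros: affine points = {(0, 3), (1, 2), (3, 2), (4, 1)}.
Total count |C(F_5)_aff| = 4.


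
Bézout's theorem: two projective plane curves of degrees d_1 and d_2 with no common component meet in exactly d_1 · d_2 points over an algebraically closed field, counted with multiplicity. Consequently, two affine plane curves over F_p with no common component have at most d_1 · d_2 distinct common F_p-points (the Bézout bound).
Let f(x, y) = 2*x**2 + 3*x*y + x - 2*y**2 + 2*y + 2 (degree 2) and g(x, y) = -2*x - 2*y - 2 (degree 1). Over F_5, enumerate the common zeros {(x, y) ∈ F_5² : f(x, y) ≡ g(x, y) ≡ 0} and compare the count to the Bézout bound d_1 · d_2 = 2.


Common zeros: {(2, 2)}; count = 1; Bézout bound = 2.

deg(f) = 2, deg(g) = 1, so Bézout bound = 2.
Scan x ∈ F_5. For each x, list the y ∈ F_5 with f(x, y) ≡ 0 and those with g(x, y) ≡ 0 (mod 5); the common zeros in that column are the intersection.
  x = 0: f ≡ 0 at y ∈ {3}; g ≡ 0 at y ∈ {4}; common: ∅.
  x = 1: f ≡ 0 at y ∈ {0}; g ≡ 0 at y ∈ {3}; common: ∅.
  x = 2: f ≡ 0 at y ∈ {2}; g ≡ 0 at y ∈ {2}; common: {2}.
  x = 3: f ≡ 0 at y ∈ {4}; g ≡ 0 at y ∈ {1}; common: ∅.
  x = 4: f ≡ 0 at y ∈ {1}; g ≡ 0 at y ∈ {0}; common: ∅.
Collecting: common zeros = {(2, 2)}, so the count is 1.
Comparison with the Bézout bound: 1 ≤ 2 = deg(f)·deg(g), as expected for curves with no common component (the affine F_5-count falls short of the bound because intersections may lie at infinity, over extension fields, or carry multiplicity).


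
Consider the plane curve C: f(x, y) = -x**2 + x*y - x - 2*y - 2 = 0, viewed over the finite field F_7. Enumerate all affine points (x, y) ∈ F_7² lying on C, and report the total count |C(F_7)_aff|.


Affine F_7-points: {(0, 6), (1, 3), (3, 0), (4, 4), (5, 6), (6, 4)}; count = 6.

For each of the 49 pairs (x, y) ∈ F_7², evaluate f(x, y) mod 7. Record the zeros.
  x = 0: [0↦5, 1↦3, 2↦1, 3↦6, 4↦4, 5↦2, 6↦0]  zeros at y ∈ {6}
  x = 1: [0↦3, 1↦2, 2↦1, 3↦0, 4↦6, 5↦5, 6↦4]  zeros at y ∈ {3}
  x = 2: [0↦6, 1↦6, 2↦6, 3↦6, 4↦6, 5↦6, 6↦6]  zeros at y ∈ ∅
  x = 3: [0↦0, 1↦1, 2↦2, 3↦3, 4↦4, 5↦5, 6↦6]  zeros at y ∈ {0}
  x = 4: [0↦6, 1↦1, 2↦3, 3↦5, 4↦0, 5↦2, 6↦4]  zeros at y ∈ {4}
  x = 5: [0↦3, 1↦6, 2↦2, 3↦5, 4↦1, 5↦4, 6↦0]  zeros at y ∈ {6}
  x = 6: [0↦5, 1↦2, 2↦6, 3↦3, 4↦0, 5↦4, 6↦1]  zeros at y ∈ {4}
Collecting zeros: affine points = {(0, 6), (1, 3), (3, 0), (4, 4), (5, 6), (6, 4)}.
Total count |C(F_7)_aff| = 6.


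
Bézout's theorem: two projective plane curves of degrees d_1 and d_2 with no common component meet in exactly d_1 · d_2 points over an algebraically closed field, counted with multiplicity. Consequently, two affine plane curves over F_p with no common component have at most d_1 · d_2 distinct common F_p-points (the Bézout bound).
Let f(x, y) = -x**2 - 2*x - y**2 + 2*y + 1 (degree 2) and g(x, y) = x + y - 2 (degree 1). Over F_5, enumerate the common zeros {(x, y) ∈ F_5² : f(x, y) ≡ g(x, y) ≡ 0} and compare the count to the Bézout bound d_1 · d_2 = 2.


Common zeros: ∅; count = 0; Bézout bound = 2.

deg(f) = 2, deg(g) = 1, so Bézout bound = 2.
Scan x ∈ F_5. For each x, list the y ∈ F_5 with f(x, y) ≡ 0 and those with g(x, y) ≡ 0 (mod 5); the common zeros in that column are the intersection.
  x = 0: f ≡ 0 at y ∈ ∅; g ≡ 0 at y ∈ {2}; common: ∅.
  x = 1: f ≡ 0 at y ∈ {3, 4}; g ≡ 0 at y ∈ {1}; common: ∅.
  x = 2: f ≡ 0 at y ∈ {3, 4}; g ≡ 0 at y ∈ {0}; common: ∅.
  x = 3: f ≡ 0 at y ∈ ∅; g ≡ 0 at y ∈ {4}; common: ∅.
  x = 4: f ≡ 0 at y ∈ ∅; g ≡ 0 at y ∈ {3}; common: ∅.
Collecting: common zeros = ∅, so the count is 0.
Comparison with the Bézout bound: 0 ≤ 2 = deg(f)·deg(g), as expected for curves with no common component (the affine F_5-count falls short of the bound because intersections may lie at infinity, over extension fields, or carry multiplicity).


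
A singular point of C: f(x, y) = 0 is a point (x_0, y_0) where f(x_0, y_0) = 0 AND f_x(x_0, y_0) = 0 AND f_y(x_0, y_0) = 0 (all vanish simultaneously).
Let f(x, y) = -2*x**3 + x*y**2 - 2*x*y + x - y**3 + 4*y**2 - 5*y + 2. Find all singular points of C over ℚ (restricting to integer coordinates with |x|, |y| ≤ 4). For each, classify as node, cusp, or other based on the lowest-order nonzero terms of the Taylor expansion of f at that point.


Singular points: {(0, 1)}; classification: cusp.

Compute partial derivatives:
  f_x = -6*x**2 + y**2 - 2*y + 1.
  f_y = 2*x*y - 2*x - 3*y**2 + 8*y - 5.
Scan x_0 ∈ {−4, ..., 4}. For each x_0, f_y(x_0, y) is a polynomial in y; find its integer roots y ∈ {−4, ..., 4}, then test f_x and f at those candidates.
  x = -4: f_y(-4, y) = 3 - 3*y**2; vanishes at y ∈ {-1, 1}. (-4, -1): f_x = -92 ≠ 0; (-4, 1): f_x = -96 ≠ 0.
  x = -3: f_y(-3, y) = -3*y**2 + 2*y + 1; vanishes at y ∈ {1}. (-3, 1): f_x = -54 ≠ 0.
  x = -2: f_y(-2, y) = -3*y**2 + 4*y - 1; vanishes at y ∈ {1}. (-2, 1): f_x = -24 ≠ 0.
  x = -1: f_y(-1, y) = -3*y**2 + 6*y - 3; vanishes at y ∈ {1}. (-1, 1): f_x = -6 ≠ 0.
  x = 0: f_y(0, y) = -3*y**2 + 8*y - 5; vanishes at y ∈ {1}. (0, 1): f_x = 0, f = 0 — SINGULAR.
  x = 1: f_y(1, y) = -3*y**2 + 10*y - 7; vanishes at y ∈ {1}. (1, 1): f_x = -6 ≠ 0.
  x = 2: f_y(2, y) = -3*y**2 + 12*y - 9; vanishes at y ∈ {1, 3}. (2, 1): f_x = -24 ≠ 0; (2, 3): f_x = -20 ≠ 0.
  x = 3: f_y(3, y) = -3*y**2 + 14*y - 11; vanishes at y ∈ {1}. (3, 1): f_x = -54 ≠ 0.
  x = 4: f_y(4, y) = -3*y**2 + 16*y - 13; vanishes at y ∈ {1}. (4, 1): f_x = -96 ≠ 0.
Only singular point on the grid: (0, 1).
Classify: substitute x = 0 + u, y = 1 + v and expand: f = -2*u**3 + u*v**2 - v**3 + v**2.
No constant or linear terms (consistent with a singular point). Quadratic part: v**2. Cubic part: -2*u**3 + u*v**2 - v**3.
The quadratic part v**2 is a perfect square, so there is a single (double) tangent line v = 0, i.e. y = 1. Restricting the cubic part to that line (v = 0) leaves -2*u**3 ≠ 0, so f is not divisible by v and the branch is v² ≈ 2*u**3 to lowest order — this is a cusp.
Classification: cusp.


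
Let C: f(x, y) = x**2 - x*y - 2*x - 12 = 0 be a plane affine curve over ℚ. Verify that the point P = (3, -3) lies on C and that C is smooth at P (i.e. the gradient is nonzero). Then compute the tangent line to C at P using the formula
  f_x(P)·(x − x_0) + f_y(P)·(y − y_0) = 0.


Tangent line at P: 7*x - 3*y - 30 = 0.

Step 1: f(3, -3) = 0, so P lies on C.
Step 2: partial derivatives
  f_x(x, y) = 2*x - y - 2, f_y(x, y) = -x.
  f_x(P) = 7, f_y(P) = -3 (gradient nonzero, so P is smooth).
Step 3: tangent line at P: 7·(x − 3) + -3·(y − -3) = 0.
Expanding: 7*x - 3*y - 30 = 0.


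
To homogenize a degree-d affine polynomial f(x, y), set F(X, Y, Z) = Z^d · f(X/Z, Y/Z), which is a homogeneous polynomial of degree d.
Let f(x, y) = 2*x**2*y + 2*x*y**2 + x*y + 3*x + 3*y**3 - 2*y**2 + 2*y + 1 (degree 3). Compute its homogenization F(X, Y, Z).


F(X, Y, Z) = 2*X**2*Y + 2*X*Y**2 + X*Y*Z + 3*X*Z**2 + 3*Y**3 - 2*Y**2*Z + 2*Y*Z**2 + Z**3

deg(f) = 3.
Substitute x = X/Z, y = Y/Z into f, then multiply by Z^3.
  monomial 2·x^2·y^1 ↦ 2·X^2·Y^1·Z^0.
  monomial 2·x^1·y^2 ↦ 2·X^1·Y^2·Z^0.
  monomial 1·x^1·y^1 ↦ 1·X^1·Y^1·Z^1.
  monomial 3·x^1·y^0 ↦ 3·X^1·Y^0·Z^2.
  monomial 3·x^0·y^3 ↦ 3·X^0·Y^3·Z^0.
  monomial -2·x^0·y^2 ↦ -2·X^0·Y^2·Z^1.
  monomial 2·x^0·y^1 ↦ 2·X^0·Y^1·Z^2.
  monomial 1·x^0·y^0 ↦ 1·X^0·Y^0·Z^3.
Collecting: F(X, Y, Z) = 2*X**2*Y + 2*X*Y**2 + X*Y*Z + 3*X*Z**2 + 3*Y**3 - 2*Y**2*Z + 2*Y*Z**2 + Z**3.


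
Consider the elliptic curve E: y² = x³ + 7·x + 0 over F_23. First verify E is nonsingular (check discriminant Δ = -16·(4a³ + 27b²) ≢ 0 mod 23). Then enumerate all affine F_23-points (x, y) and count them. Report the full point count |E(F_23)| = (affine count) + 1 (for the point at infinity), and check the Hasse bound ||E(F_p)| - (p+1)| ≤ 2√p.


Affine points = {(0, 0), (1, 10), (1, 13), (3, 5), (3, 18), (4, 0), (7, 1), (7, 22), (8, 4), (8, 19), (10, 9), (10, 14), (12, 8), (12, 15), (14, 6), (14, 17), (17, 8), (17, 15), (18, 1), (18, 22), (19, 0), (21, 1), (21, 22)}; affine count = 23; |E(F_23)| = 24.

Discriminant check: Δ ∝ 4a³ + 27b² = 4·7³ + 27·0² = 4·343 + 27·0 ≡ 15 (mod 23). Nonzero ⇒ E is nonsingular.
For each x ∈ F_23, compute rhs = x³ + 7·x + 0 mod 23, then count y ∈ F_23 with y² ≡ rhs.
  x = 0: rhs = 0, matching y values: 0 (1 points).
  x = 1: rhs = 8, matching y values: 10, 13 (2 points).
  x = 2: rhs = 22, matching y values: none (0 points).
  x = 3: rhs = 2, matching y values: 5, 18 (2 points).
  x = 4: rhs = 0, matching y values: 0 (1 points).
  x = 5: rhs = 22, matching y values: none (0 points).
  x = 6: rhs = 5, matching y values: none (0 points).
  x = 7: rhs = 1, matching y values: 1, 22 (2 points).
  x = 8: rhs = 16, matching y values: 4, 19 (2 points).
  x = 9: rhs = 10, matching y values: none (0 points).
  x = 10: rhs = 12, matching y values: 9, 14 (2 points).
  x = 11: rhs = 5, matching y values: none (0 points).
  x = 12: rhs = 18, matching y values: 8, 15 (2 points).
  x = 13: rhs = 11, matching y values: none (0 points).
  x = 14: rhs = 13, matching y values: 6, 17 (2 points).
  x = 15: rhs = 7, matching y values: none (0 points).
  x = 16: rhs = 22, matching y values: none (0 points).
  x = 17: rhs = 18, matching y values: 8, 15 (2 points).
  x = 18: rhs = 1, matching y values: 1, 22 (2 points).
  x = 19: rhs = 0, matching y values: 0 (1 points).
  x = 20: rhs = 21, matching y values: none (0 points).
  x = 21: rhs = 1, matching y values: 1, 22 (2 points).
  x = 22: rhs = 15, matching y values: none (0 points).
Total affine count: 23.
Full point count |E(F_23)| = 23 + 1 = 24.
Hasse bound: |24 − (23+1)| = |0| = 0 ≤ 2√23 ≈ 9.5917 ✓.


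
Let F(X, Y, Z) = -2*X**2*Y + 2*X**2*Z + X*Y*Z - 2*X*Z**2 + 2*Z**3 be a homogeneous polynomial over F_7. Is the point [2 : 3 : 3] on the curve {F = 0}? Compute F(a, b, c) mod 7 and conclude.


F(2,3,3) ≡ 1 (mod 7); P is NOT on the curve.

Evaluate F(2, 3, 3) term-by-term (mod 7).
  -2*X**2*Y ↦ -2·4·3·1 = -24
  2*X**2*Z ↦ 2·4·1·3 = 24
  X*Y*Z ↦ 1·2·3·3 = 18
  -2*X*Z**2 ↦ -2·2·1·9 = -36
  2*Z**3 ↦ 2·1·1·27 = 54
Sum: F(2, 3, 3) = (-24) + (24) + (18) + (-36) + (54) = 36.
Reducing mod 7: 36 ≡ 1 (mod 7).
Since F(a, b, c) ≡ 1 ≠ 0 (mod 7), P does NOT lie on the curve.


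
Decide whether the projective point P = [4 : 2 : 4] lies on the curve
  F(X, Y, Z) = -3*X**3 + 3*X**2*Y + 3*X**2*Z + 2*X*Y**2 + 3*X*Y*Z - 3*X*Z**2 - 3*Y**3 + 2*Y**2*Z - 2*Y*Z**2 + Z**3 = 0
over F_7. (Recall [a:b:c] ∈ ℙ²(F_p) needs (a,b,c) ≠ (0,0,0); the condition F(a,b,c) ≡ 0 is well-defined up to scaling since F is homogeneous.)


F(4,2,4) ≡ 5 (mod 7); P is NOT on the curve.

Evaluate F(4, 2, 4) term-by-term (mod 7).
  -3*X**3 ↦ -3·64·1·1 = -192
  3*X**2*Y ↦ 3·16·2·1 = 96
  3*X**2*Z ↦ 3·16·1·4 = 192
  2*X*Y**2 ↦ 2·4·4·1 = 32
  3*X*Y*Z ↦ 3·4·2·4 = 96
  -3*X*Z**2 ↦ -3·4·1·16 = -192
  -3*Y**3 ↦ -3·1·8·1 = -24
  2*Y**2*Z ↦ 2·1·4·4 = 32
  -2*Y*Z**2 ↦ -2·1·2·16 = -64
  Z**3 ↦ 1·1·1·64 = 64
Sum: F(4, 2, 4) = (-192) + (96) + (192) + (32) + (96) + (-192) + (-24) + (32) + (-64) + (64) = 40.
Reducing mod 7: 40 ≡ 5 (mod 7).
Since F(a, b, c) ≡ 5 ≠ 0 (mod 7), P does NOT lie on the curve.


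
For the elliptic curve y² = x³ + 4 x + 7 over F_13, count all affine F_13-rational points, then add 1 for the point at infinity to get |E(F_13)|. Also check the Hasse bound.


Affine points = {(1, 5), (1, 8), (2, 6), (2, 7), (4, 3), (4, 10), (5, 3), (5, 10), (6, 0), (7, 1), (7, 12), (11, 2), (11, 11)}; affine count = 13; |E(F_13)| = 14.

Discriminant check: Δ ∝ 4a³ + 27b² = 4·4³ + 27·7² = 4·64 + 27·49 ≡ 6 (mod 13). Nonzero ⇒ E is nonsingular.
For each x ∈ F_13, compute rhs = x³ + 4·x + 7 mod 13, then count y ∈ F_13 with y² ≡ rhs.
  x = 0: rhs = 7, matching y values: none (0 points).
  x = 1: rhs = 12, matching y values: 5, 8 (2 points).
  x = 2: rhs = 10, matching y values: 6, 7 (2 points).
  x = 3: rhs = 7, matching y values: none (0 points).
  x = 4: rhs = 9, matching y values: 3, 10 (2 points).
  x = 5: rhs = 9, matching y values: 3, 10 (2 points).
  x = 6: rhs = 0, matching y values: 0 (1 points).
  x = 7: rhs = 1, matching y values: 1, 12 (2 points).
  x = 8: rhs = 5, matching y values: none (0 points).
  x = 9: rhs = 5, matching y values: none (0 points).
  x = 10: rhs = 7, matching y values: none (0 points).
  x = 11: rhs = 4, matching y values: 2, 11 (2 points).
  x = 12: rhs = 2, matching y values: none (0 points).
Total affine count: 13.
Full point count |E(F_13)| = 13 + 1 = 14.
Hasse bound: |14 − (13+1)| = |0| = 0 ≤ 2√13 ≈ 7.2111 ✓.


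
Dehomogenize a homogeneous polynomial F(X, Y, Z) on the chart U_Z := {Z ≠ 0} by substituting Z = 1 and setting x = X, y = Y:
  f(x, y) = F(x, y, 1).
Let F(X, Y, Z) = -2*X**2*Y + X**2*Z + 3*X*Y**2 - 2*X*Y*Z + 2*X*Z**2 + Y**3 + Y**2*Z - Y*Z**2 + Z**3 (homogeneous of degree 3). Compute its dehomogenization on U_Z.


f(x, y) = -2*x**2*y + x**2 + 3*x*y**2 - 2*x*y + 2*x + y**3 + y**2 - y + 1

On U_Z we set Z = 1. Each monomial c·X^i·Y^j·Z^k in F becomes c·x^i·y^j·1^k = c·x^i·y^j.
Substituting Z = 1: F(X, Y, 1) = -2*x**2*y + x**2 + 3*x*y**2 - 2*x*y + 2*x + y**3 + y**2 - y + 1.
Note: deg(f) ≤ deg(F) = 3; strict inequality happens when F is divisible by Z (lost terms).


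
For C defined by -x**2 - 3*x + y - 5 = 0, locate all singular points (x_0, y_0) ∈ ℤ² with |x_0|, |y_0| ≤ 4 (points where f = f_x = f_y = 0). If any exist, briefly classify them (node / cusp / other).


No singular points in the scanned grid; C is smooth there.

Compute partial derivatives:
  f_x = -2*x - 3.
  f_y = 1.
f_y = 1 is a nonzero constant, so f_y never vanishes: no point (x, y) can satisfy f = f_x = f_y = 0. In particular no (x, y) ∈ {−4, ..., 4}² is singular; the curve is smooth.


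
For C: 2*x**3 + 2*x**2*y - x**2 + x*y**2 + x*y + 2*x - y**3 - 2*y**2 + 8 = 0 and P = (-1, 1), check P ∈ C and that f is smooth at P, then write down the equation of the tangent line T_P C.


Tangent line at P: 8*x - 8*y + 16 = 0.

Step 1: f(-1, 1) = 0, so P lies on C.
Step 2: partial derivatives
  f_x(x, y) = 6*x**2 + 4*x*y - 2*x + y**2 + y + 2, f_y(x, y) = 2*x**2 + 2*x*y + x - 3*y**2 - 4*y.
  f_x(P) = 8, f_y(P) = -8 (gradient nonzero, so P is smooth).
Step 3: tangent line at P: 8·(x − -1) + -8·(y − 1) = 0.
Expanding: 8*x - 8*y + 16 = 0.


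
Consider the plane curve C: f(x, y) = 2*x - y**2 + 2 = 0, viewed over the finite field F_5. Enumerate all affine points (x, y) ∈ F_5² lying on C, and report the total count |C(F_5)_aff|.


Affine F_5-points: {(1, 2), (1, 3), (2, 1), (2, 4), (4, 0)}; count = 5.

For each of the 25 pairs (x, y) ∈ F_5², evaluate f(x, y) mod 5. Record the zeros.
  x = 0: [0↦2, 1↦1, 2↦3, 3↦3, 4↦1]  zeros at y ∈ ∅
  x = 1: [0↦4, 1↦3, 2↦0, 3↦0, 4↦3]  zeros at y ∈ {2, 3}
  x = 2: [0↦1, 1↦0, 2↦2, 3↦2, 4↦0]  zeros at y ∈ {1, 4}
  x = 3: [0↦3, 1↦2, 2↦4, 3↦4, 4↦2]  zeros at y ∈ ∅
  x = 4: [0↦0, 1↦4, 2↦1, 3↦1, 4↦4]  zeros at y ∈ {0}
Collecting zeros: affine points = {(1, 2), (1, 3), (2, 1), (2, 4), (4, 0)}.
Total count |C(F_5)_aff| = 5.


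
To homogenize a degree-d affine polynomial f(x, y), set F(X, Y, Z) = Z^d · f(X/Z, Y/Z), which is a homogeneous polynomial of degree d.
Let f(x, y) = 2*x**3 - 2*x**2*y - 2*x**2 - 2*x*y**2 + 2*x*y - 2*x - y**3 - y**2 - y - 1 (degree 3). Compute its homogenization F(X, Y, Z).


F(X, Y, Z) = 2*X**3 - 2*X**2*Y - 2*X**2*Z - 2*X*Y**2 + 2*X*Y*Z - 2*X*Z**2 - Y**3 - Y**2*Z - Y*Z**2 - Z**3

deg(f) = 3.
Substitute x = X/Z, y = Y/Z into f, then multiply by Z^3.
  monomial 2·x^3·y^0 ↦ 2·X^3·Y^0·Z^0.
  monomial -2·x^2·y^1 ↦ -2·X^2·Y^1·Z^0.
  monomial -2·x^2·y^0 ↦ -2·X^2·Y^0·Z^1.
  monomial -2·x^1·y^2 ↦ -2·X^1·Y^2·Z^0.
  monomial 2·x^1·y^1 ↦ 2·X^1·Y^1·Z^1.
  monomial -2·x^1·y^0 ↦ -2·X^1·Y^0·Z^2.
  monomial -1·x^0·y^3 ↦ -1·X^0·Y^3·Z^0.
  monomial -1·x^0·y^2 ↦ -1·X^0·Y^2·Z^1.
  monomial -1·x^0·y^1 ↦ -1·X^0·Y^1·Z^2.
  monomial -1·x^0·y^0 ↦ -1·X^0·Y^0·Z^3.
Collecting: F(X, Y, Z) = 2*X**3 - 2*X**2*Y - 2*X**2*Z - 2*X*Y**2 + 2*X*Y*Z - 2*X*Z**2 - Y**3 - Y**2*Z - Y*Z**2 - Z**3.


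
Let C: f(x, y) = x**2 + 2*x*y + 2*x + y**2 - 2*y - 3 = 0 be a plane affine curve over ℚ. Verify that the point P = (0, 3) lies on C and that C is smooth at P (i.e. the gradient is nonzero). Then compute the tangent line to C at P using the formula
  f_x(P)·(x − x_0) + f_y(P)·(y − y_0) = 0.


Tangent line at P: 8*x + 4*y - 12 = 0.

Step 1: f(0, 3) = 0, so P lies on C.
Step 2: partial derivatives
  f_x(x, y) = 2*x + 2*y + 2, f_y(x, y) = 2*x + 2*y - 2.
  f_x(P) = 8, f_y(P) = 4 (gradient nonzero, so P is smooth).
Step 3: tangent line at P: 8·(x − 0) + 4·(y − 3) = 0.
Expanding: 8*x + 4*y - 12 = 0.


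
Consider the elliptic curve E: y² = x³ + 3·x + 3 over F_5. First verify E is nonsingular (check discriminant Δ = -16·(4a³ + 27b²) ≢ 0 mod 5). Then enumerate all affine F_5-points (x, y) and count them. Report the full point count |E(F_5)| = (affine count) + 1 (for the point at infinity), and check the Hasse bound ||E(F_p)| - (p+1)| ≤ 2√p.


Affine points = {(3, 2), (3, 3), (4, 2), (4, 3)}; affine count = 4; |E(F_5)| = 5.

Discriminant check: Δ ∝ 4a³ + 27b² = 4·3³ + 27·3² = 4·27 + 27·9 ≡ 1 (mod 5). Nonzero ⇒ E is nonsingular.
For each x ∈ F_5, compute rhs = x³ + 3·x + 3 mod 5, then count y ∈ F_5 with y² ≡ rhs.
  x = 0: rhs = 3, matching y values: none (0 points).
  x = 1: rhs = 2, matching y values: none (0 points).
  x = 2: rhs = 2, matching y values: none (0 points).
  x = 3: rhs = 4, matching y values: 2, 3 (2 points).
  x = 4: rhs = 4, matching y values: 2, 3 (2 points).
Total affine count: 4.
Full point count |E(F_5)| = 4 + 1 = 5.
Hasse bound: |5 − (5+1)| = |-1| = 1 ≤ 2√5 ≈ 4.4721 ✓.


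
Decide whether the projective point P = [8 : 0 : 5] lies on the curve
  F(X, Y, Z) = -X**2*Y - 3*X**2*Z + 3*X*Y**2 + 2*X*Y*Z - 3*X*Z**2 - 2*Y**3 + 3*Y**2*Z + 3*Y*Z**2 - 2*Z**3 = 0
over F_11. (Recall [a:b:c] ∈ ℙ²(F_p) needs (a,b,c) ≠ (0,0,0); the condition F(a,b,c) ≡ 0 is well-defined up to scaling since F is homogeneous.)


F(8,0,5) ≡ 5 (mod 11); P is NOT on the curve.

Evaluate F(8, 0, 5) term-by-term (mod 11).
  -X**2*Y ↦ -1·64·0·1 = 0
  -3*X**2*Z ↦ -3·64·1·5 = -960
  3*X*Y**2 ↦ 3·8·0·1 = 0
  2*X*Y*Z ↦ 2·8·0·5 = 0
  -3*X*Z**2 ↦ -3·8·1·25 = -600
  -2*Y**3 ↦ -2·1·0·1 = 0
  3*Y**2*Z ↦ 3·1·0·5 = 0
  3*Y*Z**2 ↦ 3·1·0·25 = 0
  -2*Z**3 ↦ -2·1·1·125 = -250
Sum: F(8, 0, 5) = (0) + (-960) + (0) + (0) + (-600) + (0) + (0) + (0) + (-250) = -1810.
Reducing mod 11: -1810 ≡ 5 (mod 11).
Since F(a, b, c) ≡ 5 ≠ 0 (mod 11), P does NOT lie on the curve.


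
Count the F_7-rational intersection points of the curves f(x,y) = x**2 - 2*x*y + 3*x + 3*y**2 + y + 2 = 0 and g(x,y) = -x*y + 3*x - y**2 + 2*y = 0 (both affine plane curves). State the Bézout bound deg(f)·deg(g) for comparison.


Common zeros: {(3, 5), (6, 6)}; count = 2; Bézout bound = 4.

deg(f) = 2, deg(g) = 2, so Bézout bound = 4.
Scan x ∈ F_7. For each x, list the y ∈ F_7 with f(x, y) ≡ 0 and those with g(x, y) ≡ 0 (mod 7); the common zeros in that column are the intersection.
  x = 0: f ≡ 0 at y ∈ ∅; g ≡ 0 at y ∈ {0, 2}; common: ∅.
  x = 1: f ≡ 0 at y ∈ ∅; g ≡ 0 at y ∈ ∅; common: ∅.
  x = 2: f ≡ 0 at y ∈ ∅; g ≡ 0 at y ∈ ∅; common: ∅.
  x = 3: f ≡ 0 at y ∈ {5, 6}; g ≡ 0 at y ∈ {1, 5}; common: {5}.
  x = 4: f ≡ 0 at y ∈ {2, 5}; g ≡ 0 at y ∈ ∅; common: ∅.
  x = 5: f ≡ 0 at y ∈ {0, 3}; g ≡ 0 at y ∈ ∅; common: ∅.
  x = 6: f ≡ 0 at y ∈ {0, 6}; g ≡ 0 at y ∈ {4, 6}; common: {6}.
Collecting: common zeros = {(3, 5), (6, 6)}, so the count is 2.
Comparison with the Bézout bound: 2 ≤ 4 = deg(f)·deg(g), as expected for curves with no common component (the affine F_7-count falls short of the bound because intersections may lie at infinity, over extension fields, or carry multiplicity).


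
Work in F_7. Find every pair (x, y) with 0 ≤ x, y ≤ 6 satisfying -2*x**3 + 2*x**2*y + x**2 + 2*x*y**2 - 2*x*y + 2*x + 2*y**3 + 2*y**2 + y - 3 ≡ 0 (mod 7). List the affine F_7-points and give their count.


Affine F_7-points: {(0, 4), (1, 3), (2, 3), (3, 0), (3, 4), (3, 6), (4, 1), (4, 3), (4, 5), (5, 4), (6, 5)}; count = 11.

For each of the 49 pairs (x, y) ∈ F_7², evaluate f(x, y) mod 7. Record the zeros.
  x = 0: [0↦4, 1↦2, 2↦2, 3↦2, 4↦0, 5↦1, 6↦3]  zeros at y ∈ {4}
  x = 1: [0↦5, 1↦5, 2↦4, 3↦0, 4↦5, 5↦3, 6↦6]  zeros at y ∈ {3}
  x = 2: [0↦3, 1↦2, 2↦4, 3↦0, 4↦2, 5↦1, 6↦2]  zeros at y ∈ {3}
  x = 3: [0↦0, 1↦2, 2↦4, 3↦4, 4↦0, 5↦4, 6↦0]  zeros at y ∈ {0, 4, 6}
  x = 4: [0↦5, 1↦0, 2↦6, 3↦0, 4↦1, 5↦0, 6↦2]  zeros at y ∈ {1, 3, 5}
  x = 5: [0↦6, 1↦5, 2↦5, 3↦4, 4↦0, 5↦5, 6↦3]  zeros at y ∈ {4}
  x = 6: [0↦5, 1↦5, 2↦3, 3↦4, 4↦6, 5↦0, 6↦5]  zeros at y ∈ {5}
Collecting zeros: affine points = {(0, 4), (1, 3), (2, 3), (3, 0), (3, 4), (3, 6), (4, 1), (4, 3), (4, 5), (5, 4), (6, 5)}.
Total count |C(F_7)_aff| = 11.


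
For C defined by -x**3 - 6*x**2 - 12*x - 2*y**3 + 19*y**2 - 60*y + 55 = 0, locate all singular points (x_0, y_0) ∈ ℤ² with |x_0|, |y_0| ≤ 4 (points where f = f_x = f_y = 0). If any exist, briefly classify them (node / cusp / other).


Singular points: {(-2, 3)}; classification: cusp.

Compute partial derivatives:
  f_x = -3*x**2 - 12*x - 12.
  f_y = -6*y**2 + 38*y - 60.
Scan x_0 ∈ {−4, ..., 4}. For each x_0, f_y(x_0, y) is a polynomial in y; find its integer roots y ∈ {−4, ..., 4}, then test f_x and f at those candidates.
  x = -4: f_y(-4, y) = -6*y**2 + 38*y - 60; vanishes at y ∈ {3}. (-4, 3): f_x = -12 ≠ 0.
  x = -3: f_y(-3, y) = -6*y**2 + 38*y - 60; vanishes at y ∈ {3}. (-3, 3): f_x = -3 ≠ 0.
  x = -2: f_y(-2, y) = -6*y**2 + 38*y - 60; vanishes at y ∈ {3}. (-2, 3): f_x = 0, f = 0 — SINGULAR.
  x = -1: f_y(-1, y) = -6*y**2 + 38*y - 60; vanishes at y ∈ {3}. (-1, 3): f_x = -3 ≠ 0.
  x = 0: f_y(0, y) = -6*y**2 + 38*y - 60; vanishes at y ∈ {3}. (0, 3): f_x = -12 ≠ 0.
  x = 1: f_y(1, y) = -6*y**2 + 38*y - 60; vanishes at y ∈ {3}. (1, 3): f_x = -27 ≠ 0.
  x = 2: f_y(2, y) = -6*y**2 + 38*y - 60; vanishes at y ∈ {3}. (2, 3): f_x = -48 ≠ 0.
  x = 3: f_y(3, y) = -6*y**2 + 38*y - 60; vanishes at y ∈ {3}. (3, 3): f_x = -75 ≠ 0.
  x = 4: f_y(4, y) = -6*y**2 + 38*y - 60; vanishes at y ∈ {3}. (4, 3): f_x = -108 ≠ 0.
Only singular point on the grid: (-2, 3).
Classify: substitute x = -2 + u, y = 3 + v and expand: f = -u**3 - 2*v**3 + v**2.
No constant or linear terms (consistent with a singular point). Quadratic part: v**2. Cubic part: -u**3 - 2*v**3.
The quadratic part v**2 is a perfect square, so there is a single (double) tangent line v = 0, i.e. y = 3. Restricting the cubic part to that line (v = 0) leaves -u**3 ≠ 0, so f is not divisible by v and the branch is v² ≈ u**3 to lowest order — this is a cusp.
Classification: cusp.


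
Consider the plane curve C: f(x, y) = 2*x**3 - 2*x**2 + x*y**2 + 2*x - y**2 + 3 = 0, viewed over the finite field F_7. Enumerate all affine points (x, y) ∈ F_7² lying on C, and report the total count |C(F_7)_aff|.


Affine F_7-points: {(3, 3), (3, 4), (4, 2), (4, 5), (5, 1), (5, 6), (6, 3), (6, 4)}; count = 8.

For each of the 49 pairs (x, y) ∈ F_7², evaluate f(x, y) mod 7. Record the zeros.
  x = 0: [0↦3, 1↦2, 2↦6, 3↦1, 4↦1, 5↦6, 6↦2]  zeros at y ∈ ∅
  x = 1: [0↦5, 1↦5, 2↦5, 3↦5, 4↦5, 5↦5, 6↦5]  zeros at y ∈ ∅
  x = 2: [0↦1, 1↦2, 2↦5, 3↦3, 4↦3, 5↦5, 6↦2]  zeros at y ∈ ∅
  x = 3: [0↦3, 1↦5, 2↦4, 3↦0, 4↦0, 5↦4, 6↦5]  zeros at y ∈ {3, 4}
  x = 4: [0↦2, 1↦5, 2↦0, 3↦1, 4↦1, 5↦0, 6↦5]  zeros at y ∈ {2, 5}
  x = 5: [0↦3, 1↦0, 2↦5, 3↦4, 4↦4, 5↦5, 6↦0]  zeros at y ∈ {1, 6}
  x = 6: [0↦4, 1↦2, 2↦3, 3↦0, 4↦0, 5↦3, 6↦2]  zeros at y ∈ {3, 4}
Collecting zeros: affine points = {(3, 3), (3, 4), (4, 2), (4, 5), (5, 1), (5, 6), (6, 3), (6, 4)}.
Total count |C(F_7)_aff| = 8.


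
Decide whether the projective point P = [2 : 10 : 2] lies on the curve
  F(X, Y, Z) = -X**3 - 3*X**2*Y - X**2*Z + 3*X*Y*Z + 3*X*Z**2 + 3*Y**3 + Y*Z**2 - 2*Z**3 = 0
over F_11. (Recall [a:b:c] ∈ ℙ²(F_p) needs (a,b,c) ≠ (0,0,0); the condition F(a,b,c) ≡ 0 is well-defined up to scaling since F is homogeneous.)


F(2,10,2) ≡ 7 (mod 11); P is NOT on the curve.

Evaluate F(2, 10, 2) term-by-term (mod 11).
  -X**3 ↦ -1·8·1·1 = -8
  -3*X**2*Y ↦ -3·4·10·1 = -120
  -X**2*Z ↦ -1·4·1·2 = -8
  3*X*Y*Z ↦ 3·2·10·2 = 120
  3*X*Z**2 ↦ 3·2·1·4 = 24
  3*Y**3 ↦ 3·1·1000·1 = 3000
  Y*Z**2 ↦ 1·1·10·4 = 40
  -2*Z**3 ↦ -2·1·1·8 = -16
Sum: F(2, 10, 2) = (-8) + (-120) + (-8) + (120) + (24) + (3000) + (40) + (-16) = 3032.
Reducing mod 11: 3032 ≡ 7 (mod 11).
Since F(a, b, c) ≡ 7 ≠ 0 (mod 11), P does NOT lie on the curve.


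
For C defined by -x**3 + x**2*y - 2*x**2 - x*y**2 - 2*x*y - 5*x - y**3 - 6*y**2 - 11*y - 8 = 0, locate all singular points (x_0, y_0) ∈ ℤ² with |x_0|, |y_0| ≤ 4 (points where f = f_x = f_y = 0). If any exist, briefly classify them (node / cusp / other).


Singular points: {(-1, -2)}; classification: node.

Compute partial derivatives:
  f_x = -3*x**2 + 2*x*y - 4*x - y**2 - 2*y - 5.
  f_y = x**2 - 2*x*y - 2*x - 3*y**2 - 12*y - 11.
Scan x_0 ∈ {−4, ..., 4}. For each x_0, f_y(x_0, y) is a polynomial in y; find its integer roots y ∈ {−4, ..., 4}, then test f_x and f at those candidates.
  x = -4: f_y(-4, y) = -3*y**2 - 4*y + 13; no integer root y with |y| ≤ 4.
  x = -3: f_y(-3, y) = -3*y**2 - 6*y + 4; no integer root y with |y| ≤ 4.
  x = -2: f_y(-2, y) = -3*y**2 - 8*y - 3; no integer root y with |y| ≤ 4.
  x = -1: f_y(-1, y) = -3*y**2 - 10*y - 8; vanishes at y ∈ {-2}. (-1, -2): f_x = 0, f = 0 — SINGULAR.
  x = 0: f_y(0, y) = -3*y**2 - 12*y - 11; no integer root y with |y| ≤ 4.
  x = 1: f_y(1, y) = -3*y**2 - 14*y - 12; no integer root y with |y| ≤ 4.
  x = 2: f_y(2, y) = -3*y**2 - 16*y - 11; no integer root y with |y| ≤ 4.
  x = 3: f_y(3, y) = -3*y**2 - 18*y - 8; no integer root y with |y| ≤ 4.
  x = 4: f_y(4, y) = -3*y**2 - 20*y - 3; no integer root y with |y| ≤ 4.
Only singular point on the grid: (-1, -2).
Classify: substitute x = -1 + u, y = -2 + v and expand: f = -u**3 + u**2*v - u**2 - u*v**2 - v**3 + v**2.
No constant or linear terms (consistent with a singular point). Quadratic part: -u**2 + v**2. Cubic part: -u**3 + u**2*v - u*v**2 - v**3.
The quadratic part v**2 - u**2 = (v − u)(v + u) splits into two distinct linear factors, so there are two distinct tangent lines y − -2 = ±(x − -1) — this is a node (ordinary double point).
Classification: node.


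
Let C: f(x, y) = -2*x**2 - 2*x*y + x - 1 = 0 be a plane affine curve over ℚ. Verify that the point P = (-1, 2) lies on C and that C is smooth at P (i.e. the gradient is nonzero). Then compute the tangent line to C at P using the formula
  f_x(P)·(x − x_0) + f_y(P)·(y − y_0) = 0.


Tangent line at P: x + 2*y - 3 = 0.

Step 1: f(-1, 2) = 0, so P lies on C.
Step 2: partial derivatives
  f_x(x, y) = -4*x - 2*y + 1, f_y(x, y) = -2*x.
  f_x(P) = 1, f_y(P) = 2 (gradient nonzero, so P is smooth).
Step 3: tangent line at P: 1·(x − -1) + 2·(y − 2) = 0.
Expanding: x + 2*y - 3 = 0.
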